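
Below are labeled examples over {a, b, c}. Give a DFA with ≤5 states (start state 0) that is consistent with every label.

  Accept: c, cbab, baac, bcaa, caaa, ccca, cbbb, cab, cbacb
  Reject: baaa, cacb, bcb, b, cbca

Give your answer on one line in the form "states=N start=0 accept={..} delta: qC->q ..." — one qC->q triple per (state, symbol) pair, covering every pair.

Fold the examples into a partial DFA from state 0: repeatedly fix the first undefined (state, symbol) met by the shortest-then-alphabetical prefix, trying targets in increasing order and rejecting any under which an Accept and a Reject string meet in one state with the same remainder; add a state when all current targets are rejected. Accepting states are where Accept strings end.
b: 0b undefined. 0b->0: ok.
c: 0c undefined. 0c->0: no, c/bcb meet in 0. Open state 1: 0c->1.
ba: 0a undefined. 0a->0: ok.
ca: 1a undefined. 1a->0: no, bcaa/baaa meet in 0. 1a->1: no, cab/bcb meet in 1 with "b" left. Open state 2: 1a->2.
cb: 1b undefined. 1b->0: no, cbab/baaa meet in 0. 1b->1: no, c/bcb meet in 1. 1b->2: ok.
cc: 1c undefined. 1c->0: no, ccca/bcb meet in 2. 1c->1: no, ccca/bcb meet in 2. 1c->2: no, ccca/cbca meet in 2 with "ca" left. Open state 3: 1c->3.
caa: 2a undefined. 2a->0: no, cbab/baaa meet in 0. 2a->1: no, cbab/bcb meet in 2. 2a->2: no, bcaa/bcb meet in 2. 2a->3: ok.
cab: 2b undefined. 2b->0: no, cbbb/baaa meet in 0. 2b->1: no, cbbb/bcb meet in 2. 2b->2: no, cbbb/bcb meet in 2. 2b->3: ok.
cac: 2c undefined. 2c->0: ok.
ccc: 3c undefined. 3c->0: no, ccca/baaa meet in 0. 3c->1: no, ccca/bcb meet in 2. 3c->2: ok.
caaa: 3a undefined. 3a->0: no, caaa/baaa meet in 0. 3a->1: ok.
cbab: 3b undefined. 3b->0: no, cbab/baaa meet in 0. 3b->1: ok.
All examples now run through 4 states with every (state, symbol) defined. Accept strings end in {1,3}, Reject strings end in {0,2}; accept={1,3}.

states=4 start=0 accept={1,3} delta: 0a->0 0b->0 0c->1 1a->2 1b->2 1c->3 2a->3 2b->3 2c->0 3a->1 3b->1 3c->2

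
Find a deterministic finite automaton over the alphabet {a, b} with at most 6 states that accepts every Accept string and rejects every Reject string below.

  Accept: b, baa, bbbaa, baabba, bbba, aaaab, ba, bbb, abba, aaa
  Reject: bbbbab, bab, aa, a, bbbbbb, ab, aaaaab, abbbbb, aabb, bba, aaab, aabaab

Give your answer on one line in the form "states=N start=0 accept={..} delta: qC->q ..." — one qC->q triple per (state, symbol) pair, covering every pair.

Fold the examples into a partial DFA from state 0: repeatedly fix the first undefined (state, symbol) met by the shortest-then-alphabetical prefix, trying targets in increasing order and rejecting any under which an Accept and a Reject string meet in one state with the same remainder; add a state when all current targets are rejected. Accepting states are where Accept strings end.
a: 0a undefined. 0a->0: no, b/ab meet in 0 with "b" left. Open state 1: 0a->1.
b: 0b undefined. 0b->0: no, b/bbbbbb meet in 0. 0b->1: no, b/a meet in 1. Open state 2: 0b->2.
aa: 1a undefined. 1a->0: no, aaa/a meet in 1. 1a->1: no, aaaab/ab meet in 1 with "b" left. 1a->2: no, b/aa meet in 2. Open state 3: 1a->3.
ab: 1b undefined. 1b->0: ok.
ba: 2a undefined. 2a->0: no, b/bab meet in 2. 2a->1: no, baa/aa meet in 3. 2a->2: ok.
bb: 2b undefined. 2b->0: ok.
aaa: 3a undefined. 3a->0: no, b/aaab meet in 2. 3a->1: no, aaa/a meet in 1. 3a->2: no, aaaab/bbbbab meet in 0. 3a->3: no, aaaab/aaaaab meet in 3 with "b" left. Open state 4: 3a->4.
aab: 3b undefined. 3b->0: no, b/aabb meet in 2. 3b->1: ok.
aaaa: 4a undefined. 4a->0: ok.
aaab: 4b undefined. 4b->0: ok.
All examples now run through 5 states with every (state, symbol) defined. Accept strings end in {2,4}, Reject strings end in {0,1,3}; accept={2,4}.

states=5 start=0 accept={2,4} delta: 0a->1 0b->2 1a->3 1b->0 2a->2 2b->0 3a->4 3b->1 4a->0 4b->0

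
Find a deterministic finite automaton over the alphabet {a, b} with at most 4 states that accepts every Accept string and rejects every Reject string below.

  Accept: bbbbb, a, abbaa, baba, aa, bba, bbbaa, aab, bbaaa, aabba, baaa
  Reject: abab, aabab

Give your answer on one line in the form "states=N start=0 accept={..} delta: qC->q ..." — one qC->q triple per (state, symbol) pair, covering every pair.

states=3 start=0 accept={0,1} delta: 0a->0 0b->1 1a->1 1b->2 2a->0 2b->1

Grow the machine one transition at a time. Run the examples from 0; the earliest place one falls off (shortest prefix, ties alphabetical) gets sent to the lowest-numbered state that keeps every Accept/Reject pair distinguishable — a pair clashes when both reach the same state with identical unread suffix — and to a fresh state only if none does.
a: 0a undefined. 0a->0: ok.
b: 0b undefined. 0b->0: no, bbbbb/abab meet in 0. Open state 1: 0b->1.
ba: 1a undefined. 1a->0: no, aab/abab meet in 1. 1a->1: ok.
bb: 1b undefined. 1b->0: no, a/abab meet in 0. 1b->1: no, bbbbb/abab meet in 1. Open state 2: 1b->2.
bba: 2a undefined. 2a->0: ok.
bbb: 2b undefined. 2b->0: no, bbbbb/abab meet in 2. 2b->1: ok.
All examples now run through 3 states with every (state, symbol) defined. Accept strings end in {0,1}, Reject strings end in {2}; accept={0,1}.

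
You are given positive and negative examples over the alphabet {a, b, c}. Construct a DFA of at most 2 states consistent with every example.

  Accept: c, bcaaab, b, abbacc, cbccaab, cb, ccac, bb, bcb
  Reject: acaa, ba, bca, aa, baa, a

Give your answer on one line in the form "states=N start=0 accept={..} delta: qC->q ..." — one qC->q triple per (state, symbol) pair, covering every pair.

State merging on the prefix tree: take the shortest (then alphabetical) example prefix whose next move is undefined and point that move at state 0, else 1, else 2, ...; a target is out if some Accept/Reject pair would then sit in one state with the same input left (inseparable). If every existing state is out, open a new one.
a: 0a undefined. 0a->0: ok.
b: 0b undefined. 0b->0: no, b/ba meet in 0. Open state 1: 0b->1.
c: 0c undefined. 0c->0: no, c/acaa meet in 0. 0c->1: ok.
ba: 1a undefined. 1a->0: ok.
bb: 1b undefined. 1b->0: no, cb/acaa meet in 0. 1b->1: ok.
bc: 1c undefined. 1c->0: no, abbacc/acaa meet in 0. 1c->1: ok.
All examples now run through 2 states with every (state, symbol) defined. Accept strings end in {1}, Reject strings end in {0}; accept={1}.

states=2 start=0 accept={1} delta: 0a->0 0b->1 0c->1 1a->0 1b->1 1c->1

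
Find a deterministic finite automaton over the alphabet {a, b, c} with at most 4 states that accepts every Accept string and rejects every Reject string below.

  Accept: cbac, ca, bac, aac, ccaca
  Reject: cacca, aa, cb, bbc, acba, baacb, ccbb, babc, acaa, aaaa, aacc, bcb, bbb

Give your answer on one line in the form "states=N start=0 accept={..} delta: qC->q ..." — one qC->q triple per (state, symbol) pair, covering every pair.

Grow the machine one transition at a time. Run the examples from 0; the earliest place one falls off (shortest prefix, ties alphabetical) gets sent to the lowest-numbered state that keeps every Accept/Reject pair distinguishable — a pair clashes when both reach the same state with identical unread suffix — and to a fresh state only if none does.
a: 0a undefined. 0a->0: ok.
b: 0b undefined. 0b->0: no, bac/bbc meet in 0 with "c" left. Open state 1: 0b->1.
c: 0c undefined. 0c->0: no, ca/cacca meet in 0. 0c->1: ok.
ba: 1a undefined. 1a->0: no, ca/aa meet in 0. 1a->1: no, ca/acaa meet in 1. Open state 2: 1a->2.
bb: 1b undefined. 1b->0: no, cbac/bbc meet in 1. 1b->1: no, ca/acba meet in 2. 1b->2: no, ca/cb meet in 2. Open state 3: 1b->3.
bc: 1c undefined. 1c->0: no, aac/bcb meet in 1. 1c->1: no, aac/aacc meet in 1. 1c->2: no, ca/aacc meet in 2. 1c->3: ok.
baa: 2a undefined. 2a->0: ok.
bab: 2b undefined. 2b->0: no, aac/babc meet in 1. 2b->1: ok.
bac: 2c undefined. 2c->0: no, ca/cacca meet in 2. 2c->1: ok.
bbb: 3b undefined. 3b->0: no, bac/ccbb meet in 1. 3b->1: no, bac/bcb meet in 1. 3b->2: no, ca/bcb meet in 2. 3b->3: ok.
bbc: 3c undefined. 3c->0: ok.
cba: 3a undefined. 3a->0: ok.
All examples now run through 4 states with every (state, symbol) defined. Accept strings end in {1,2}, Reject strings end in {0,3}; accept={1,2}.

states=4 start=0 accept={1,2} delta: 0a->0 0b->1 0c->1 1a->2 1b->3 1c->3 2a->0 2b->1 2c->1 3a->0 3b->3 3c->0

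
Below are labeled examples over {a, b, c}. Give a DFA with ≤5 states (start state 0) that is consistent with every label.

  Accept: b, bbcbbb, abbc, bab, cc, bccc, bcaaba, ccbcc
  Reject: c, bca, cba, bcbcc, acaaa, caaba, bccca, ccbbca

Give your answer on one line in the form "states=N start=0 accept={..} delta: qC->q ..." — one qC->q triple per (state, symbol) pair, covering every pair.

states=5 start=0 accept={1,3} delta: 0a->0 0b->1 0c->2 1a->0 1b->1 1c->3 2a->0 2b->0 2c->1 3a->4 3b->4 3c->1 4a->3 4b->0 4c->0

Grow the machine one transition at a time. Run the examples from 0; the earliest place one falls off (shortest prefix, ties alphabetical) gets sent to the lowest-numbered state that keeps every Accept/Reject pair distinguishable — a pair clashes when both reach the same state with identical unread suffix — and to a fresh state only if none does.
a: 0a undefined. 0a->0: ok.
b: 0b undefined. 0b->0: no, abbc/c meet in 0 with "c" left. Open state 1: 0b->1.
c: 0c undefined. 0c->0: no, cc/c meet in 0. 0c->1: no, b/c meet in 1. Open state 2: 0c->2.
ba: 1a undefined. 1a->0: ok.
bb: 1b undefined. 1b->0: no, abbc/c meet in 2. 1b->1: ok.
bc: 1c undefined. 1c->0: no, abbc/bca meet in 0. 1c->1: no, b/bcbcc meet in 1. 1c->2: no, abbc/c meet in 2. Open state 3: 1c->3.
ca: 2a undefined. 2a->0: ok.
cb: 2b undefined. 2b->0: ok.
cc: 2c undefined. 2c->0: no, cc/cba meet in 0. 2c->1: ok.
bca: 3a undefined. 3a->0: no, bcaaba/bca meet in 0. 3a->1: no, b/bca meet in 1. 3a->2: no, bcaaba/cba meet in 0. 3a->3: no, abbc/bca meet in 3. Open state 4: 3a->4.
bcb: 3b undefined. 3b->0: no, b/bcbcc meet in 1. 3b->1: no, ccbcc/bcbcc meet in 3 with "c" left. 3b->2: no, abbc/bcbcc meet in 3. 3b->3: no, bccc/bcbcc meet in 3 with "cc" left. 3b->4: ok.
bcc: 3c undefined. 3c->0: no, bccc/c meet in 2. 3c->1: ok.
bcaa: 4a undefined. 4a->0: no, bcaaba/cba meet in 0. 4a->1: no, bcaaba/cba meet in 0. 4a->2: no, bcaaba/cba meet in 0. 4a->3: ok.
bcbc: 4c undefined. 4c->0: ok.
bbcbb: 4b undefined. 4b->0: ok.
All examples now run through 5 states with every (state, symbol) defined. Accept strings end in {1,3}, Reject strings end in {0,2,4}; accept={1,3}.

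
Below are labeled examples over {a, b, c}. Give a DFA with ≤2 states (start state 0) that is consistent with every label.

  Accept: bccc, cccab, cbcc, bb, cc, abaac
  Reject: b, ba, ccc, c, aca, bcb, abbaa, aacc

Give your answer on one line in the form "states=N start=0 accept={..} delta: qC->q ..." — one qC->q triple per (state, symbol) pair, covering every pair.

Grow the machine one transition at a time. Run the examples from 0; the earliest place one falls off (shortest prefix, ties alphabetical) gets sent to the lowest-numbered state that keeps every Accept/Reject pair distinguishable — a pair clashes when both reach the same state with identical unread suffix — and to a fresh state only if none does.
a: 0a undefined. 0a->0: no, cc/aacc meet in 0 with "cc" left. Open state 1: 0a->1.
b: 0b undefined. 0b->0: no, bccc/ccc meet in 0 with "ccc" left. 0b->1: ok.
c: 0c undefined. 0c->0: no, cc/ccc meet in 0. 0c->1: ok.
aa: 1a undefined. 1a->0: no, cc/aacc meet in 1 with "c" left. 1a->1: ok.
ab: 1b undefined. 1b->0: ok.
ac: 1c undefined. 1c->0: ok.
All examples now run through 2 states with every (state, symbol) defined. Accept strings end in {0}, Reject strings end in {1}; accept={0}.

states=2 start=0 accept={0} delta: 0a->1 0b->1 0c->1 1a->1 1b->0 1c->0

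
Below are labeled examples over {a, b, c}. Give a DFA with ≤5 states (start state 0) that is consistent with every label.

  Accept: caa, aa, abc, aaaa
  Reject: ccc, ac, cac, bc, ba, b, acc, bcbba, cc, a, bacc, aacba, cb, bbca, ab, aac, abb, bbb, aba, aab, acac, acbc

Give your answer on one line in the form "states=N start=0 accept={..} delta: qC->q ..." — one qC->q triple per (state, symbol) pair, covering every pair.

Fold the examples into a partial DFA from state 0: repeatedly fix the first undefined (state, symbol) met by the shortest-then-alphabetical prefix, trying targets in increasing order and rejecting any under which an Accept and a Reject string meet in one state with the same remainder; add a state when all current targets are rejected. Accepting states are where Accept strings end.
a: 0a undefined. 0a->0: no, aa/a meet in 0. Open state 1: 0a->1.
b: 0b undefined. 0b->0: ok.
c: 0c undefined. 0c->0: ok.
aa: 1a undefined. 1a->0: no, caa/ccc meet in 0. 1a->1: no, caa/ba meet in 1. Open state 2: 1a->2.
ab: 1b undefined. 1b->0: no, abc/ccc meet in 0. 1b->1: no, caa/aba meet in 2. 1b->2: no, caa/ab meet in 2. Open state 3: 1b->3.
ac: 1c undefined. 1c->0: ok.
aaa: 2a undefined. 2a->0: no, aaaa/ba meet in 1. 2a->1: ok.
aab: 2b undefined. 2b->0: ok.
aac: 2c undefined. 2c->0: ok.
aba: 3a undefined. 3a->0: ok.
abb: 3b undefined. 3b->0: ok.
abc: 3c undefined. 3c->0: no, abc/ccc meet in 0. 3c->1: no, abc/ba meet in 1. 3c->2: ok.
All examples now run through 4 states with every (state, symbol) defined. Accept strings end in {2}, Reject strings end in {0,1,3}; accept={2}.

states=4 start=0 accept={2} delta: 0a->1 0b->0 0c->0 1a->2 1b->3 1c->0 2a->1 2b->0 2c->0 3a->0 3b->0 3c->2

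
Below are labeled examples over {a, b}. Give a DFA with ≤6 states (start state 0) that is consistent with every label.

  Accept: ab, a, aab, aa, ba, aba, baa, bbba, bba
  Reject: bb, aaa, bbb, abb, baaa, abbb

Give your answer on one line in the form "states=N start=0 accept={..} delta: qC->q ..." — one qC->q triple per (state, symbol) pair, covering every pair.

Grow the machine one transition at a time. Run the examples from 0; the earliest place one falls off (shortest prefix, ties alphabetical) gets sent to the lowest-numbered state that keeps every Accept/Reject pair distinguishable — a pair clashes when both reach the same state with identical unread suffix — and to a fresh state only if none does.
a: 0a undefined. 0a->0: no, a/aaa meet in 0. Open state 1: 0a->1.
b: 0b undefined. 0b->0: ok.
aa: 1a undefined. 1a->0: no, a/aaa meet in 1. 1a->1: no, a/aaa meet in 1. Open state 2: 1a->2.
ab: 1b undefined. 1b->0: no, ab/bb meet in 0. 1b->1: no, ab/abb meet in 1. 1b->2: no, aab/abb meet in 2 with "b" left. Open state 3: 1b->3.
aaa: 2a undefined. 2a->0: ok.
aab: 2b undefined. 2b->0: no, aab/bb meet in 0. 2b->1: ok.
aba: 3a undefined. 3a->0: no, aba/bb meet in 0. 3a->1: ok.
abb: 3b undefined. 3b->0: ok.
All examples now run through 4 states with every (state, symbol) defined. Accept strings end in {1,2,3}, Reject strings end in {0}; accept={1,2,3}.

states=4 start=0 accept={1,2,3} delta: 0a->1 0b->0 1a->2 1b->3 2a->0 2b->1 3a->1 3b->0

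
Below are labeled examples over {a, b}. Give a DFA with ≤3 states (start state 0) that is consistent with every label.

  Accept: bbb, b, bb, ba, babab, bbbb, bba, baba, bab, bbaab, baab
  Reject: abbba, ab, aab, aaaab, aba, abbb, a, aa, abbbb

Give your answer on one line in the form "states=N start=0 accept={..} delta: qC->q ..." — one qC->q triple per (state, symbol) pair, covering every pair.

states=3 start=0 accept={2} delta: 0a->1 0b->2 1a->1 1b->1 2a->2 2b->2

Grow the machine one transition at a time. Run the examples from 0; the earliest place one falls off (shortest prefix, ties alphabetical) gets sent to the lowest-numbered state that keeps every Accept/Reject pair distinguishable — a pair clashes when both reach the same state with identical unread suffix — and to a fresh state only if none does.
a: 0a undefined. 0a->0: no, bbb/abbb meet in 0 with "bbb" left. Open state 1: 0a->1.
b: 0b undefined. 0b->0: no, ba/a meet in 1. 0b->1: no, b/a meet in 1. Open state 2: 0b->2.
aa: 1a undefined. 1a->0: no, b/aab meet in 2. 1a->1: ok.
ab: 1b undefined. 1b->0: no, bbb/abbbb meet in 2 with "bb" left. 1b->1: ok.
ba: 2a undefined. 2a->0: no, baab/abbba meet in 1. 2a->1: no, ba/abbba meet in 1. 2a->2: ok.
bb: 2b undefined. 2b->0: no, babab/abbba meet in 1. 2b->1: no, bbb/abbba meet in 1. 2b->2: ok.
All examples now run through 3 states with every (state, symbol) defined. Accept strings end in {2}, Reject strings end in {1}; accept={2}.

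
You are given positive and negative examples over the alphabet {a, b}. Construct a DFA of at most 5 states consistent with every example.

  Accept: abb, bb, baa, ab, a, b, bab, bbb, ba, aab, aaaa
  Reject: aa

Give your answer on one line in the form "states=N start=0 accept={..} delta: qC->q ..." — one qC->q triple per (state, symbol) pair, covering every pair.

states=4 start=0 accept={0,1,2} delta: 0a->1 0b->2 1a->3 1b->0 2a->0 2b->0 3a->0 3b->0

State merging on the prefix tree: take the shortest (then alphabetical) example prefix whose next move is undefined and point that move at state 0, else 1, else 2, ...; a target is out if some Accept/Reject pair would then sit in one state with the same input left (inseparable). If every existing state is out, open a new one.
a: 0a undefined. 0a->0: no, a/aa meet in 0. Open state 1: 0a->1.
b: 0b undefined. 0b->0: no, baa/aa meet in 1 with "a" left. 0b->1: no, ba/aa meet in 1 with "a" left. Open state 2: 0b->2.
aa: 1a undefined. 1a->0: no, aaaa/aa meet in 0. 1a->1: no, a/aa meet in 1. 1a->2: no, b/aa meet in 2. Open state 3: 1a->3.
ab: 1b undefined. 1b->0: ok.
ba: 2a undefined. 2a->0: ok.
bb: 2b undefined. 2b->0: ok.
aaa: 3a undefined. 3a->0: ok.
aab: 3b undefined. 3b->0: ok.
All examples now run through 4 states with every (state, symbol) defined. Accept strings end in {0,1,2}, Reject strings end in {3}; accept={0,1,2}.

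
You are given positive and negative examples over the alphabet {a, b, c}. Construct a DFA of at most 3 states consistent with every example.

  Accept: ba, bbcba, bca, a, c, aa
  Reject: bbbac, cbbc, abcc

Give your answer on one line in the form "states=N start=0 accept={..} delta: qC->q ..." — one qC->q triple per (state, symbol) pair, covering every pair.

states=3 start=0 accept={0,2} delta: 0a->0 0b->1 0c->0 1a->0 1b->2 1c->1 2a->2 2b->2 2c->1

Fold the examples into a partial DFA from state 0: repeatedly fix the first undefined (state, symbol) met by the shortest-then-alphabetical prefix, trying targets in increasing order and rejecting any under which an Accept and a Reject string meet in one state with the same remainder; add a state when all current targets are rejected. Accepting states are where Accept strings end.
a: 0a undefined. 0a->0: ok.
b: 0b undefined. 0b->0: no, c/bbbac meet in 0 with "c" left. Open state 1: 0b->1.
c: 0c undefined. 0c->0: ok.
ba: 1a undefined. 1a->0: ok.
bb: 1b undefined. 1b->0: no, ba/bbbac meet in 0. 1b->1: no, ba/bbbac meet in 0. Open state 2: 1b->2.
bc: 1c undefined. 1c->0: no, ba/abcc meet in 0. 1c->1: ok.
bbb: 2b undefined. 2b->0: no, ba/bbbac meet in 0. 2b->1: no, ba/bbbac meet in 0. 2b->2: ok.
bbc: 2c undefined. 2c->0: no, ba/cbbc meet in 0. 2c->1: ok.
bbba: 2a undefined. 2a->0: no, ba/bbbac meet in 0. 2a->1: no, bbcba/bbbac meet in 1. 2a->2: ok.
All examples now run through 3 states with every (state, symbol) defined. Accept strings end in {0,2}, Reject strings end in {1}; accept={0,2}.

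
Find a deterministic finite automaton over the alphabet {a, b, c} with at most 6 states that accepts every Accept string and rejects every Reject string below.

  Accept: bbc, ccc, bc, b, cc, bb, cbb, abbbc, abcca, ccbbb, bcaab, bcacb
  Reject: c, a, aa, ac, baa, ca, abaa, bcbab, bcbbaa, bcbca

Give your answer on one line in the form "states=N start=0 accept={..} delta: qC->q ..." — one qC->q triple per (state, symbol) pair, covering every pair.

states=5 start=0 accept={1,3,4} delta: 0a->0 0b->1 0c->2 1a->0 1b->1 1c->3 2a->0 2b->0 2c->1 3a->1 3b->4 3c->3 4a->2 4b->0 4c->0

Fold the examples into a partial DFA from state 0: repeatedly fix the first undefined (state, symbol) met by the shortest-then-alphabetical prefix, trying targets in increasing order and rejecting any under which an Accept and a Reject string meet in one state with the same remainder; add a state when all current targets are rejected. Accepting states are where Accept strings end.
a: 0a undefined. 0a->0: ok.
b: 0b undefined. 0b->0: no, bbc/c meet in 0 with "c" left. Open state 1: 0b->1.
c: 0c undefined. 0c->0: no, ccc/c meet in 0. 0c->1: no, b/c meet in 1. Open state 2: 0c->2.
ba: 1a undefined. 1a->0: ok.
bb: 1b undefined. 1b->0: no, bbc/c meet in 2. 1b->1: ok.
bc: 1c undefined. 1c->0: no, bbc/a meet in 0. 1c->1: no, bbc/bcbab meet in 1. 1c->2: no, bbc/c meet in 2. Open state 3: 1c->3.
ca: 2a undefined. 2a->0: ok.
cb: 2b undefined. 2b->0: ok.
cc: 2c undefined. 2c->0: no, ccc/c meet in 2. 2c->1: ok.
bca: 3a undefined. 3a->0: no, bcacb/a meet in 0. 3a->1: ok.
bcb: 3b undefined. 3b->0: no, b/bcbab meet in 1. 3b->1: no, b/bcbab meet in 1. 3b->2: no, b/bcbab meet in 1. 3b->3: no, b/bcbab meet in 1. Open state 4: 3b->4.
abcc: 3c undefined. 3c->0: no, abcca/a meet in 0. 3c->1: no, abcca/a meet in 0. 3c->2: no, abcca/a meet in 0. 3c->3: ok.
bcba: 4a undefined. 4a->0: no, b/bcbab meet in 1. 4a->1: no, b/bcbab meet in 1. 4a->2: ok.
bcbb: 4b undefined. 4b->0: ok.
bcbc: 4c undefined. 4c->0: ok.
All examples now run through 5 states with every (state, symbol) defined. Accept strings end in {1,3,4}, Reject strings end in {0,2}; accept={1,3,4}.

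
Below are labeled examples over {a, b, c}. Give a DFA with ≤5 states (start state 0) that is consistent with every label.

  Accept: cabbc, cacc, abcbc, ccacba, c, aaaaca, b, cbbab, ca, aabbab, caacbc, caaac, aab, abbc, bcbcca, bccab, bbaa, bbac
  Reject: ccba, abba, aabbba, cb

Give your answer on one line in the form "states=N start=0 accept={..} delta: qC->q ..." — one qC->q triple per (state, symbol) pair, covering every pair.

Grow the machine one transition at a time. Run the examples from 0; the earliest place one falls off (shortest prefix, ties alphabetical) gets sent to the lowest-numbered state that keeps every Accept/Reject pair distinguishable — a pair clashes when both reach the same state with identical unread suffix — and to a fresh state only if none does.
a: 0a undefined. 0a->0: ok.
b: 0b undefined. 0b->0: no, b/abba meet in 0. Open state 1: 0b->1.
c: 0c undefined. 0c->0: no, ccacba/ccba meet in 1 with "a" left. 0c->1: ok.
bb: 1b undefined. 1b->0: no, aaaaca/aabbba meet in 1 with "a" left. 1b->1: no, c/cb meet in 1. Open state 2: 1b->2.
bc: 1c undefined. 1c->0: no, ccacba/abba meet in 2 with "a" left. 1c->1: ok.
ca: 1a undefined. 1a->0: no, ccacba/ccba meet in 2 with "a" left. 1a->1: no, ccacba/ccba meet in 2 with "a" left. 1a->2: no, aaaaca/cb meet in 2. Open state 3: 1a->3.
bba: 2a undefined. 2a->0: no, bbaa/ccba meet in 0. 2a->1: no, c/ccba meet in 1. 2a->2: no, bbaa/ccba meet in 2. 2a->3: no, aaaaca/ccba meet in 3. Open state 4: 2a->4.
caa: 3a undefined. 3a->0: ok.
cab: 3b undefined. 3b->0: ok.
cac: 3c undefined. 3c->0: ok.
cbb: 2b undefined. 2b->0: no, bccab/aabbba meet in 0. 2b->1: no, ccacba/aabbba meet in 3. 2b->2: ok.
abbc: 2c undefined. 2c->0: ok.
bbaa: 4a undefined. 4a->0: ok.
bbac: 4c undefined. 4c->0: ok.
cbbab: 4b undefined. 4b->0: ok.
All examples now run through 5 states with every (state, symbol) defined. Accept strings end in {0,1,3}, Reject strings end in {2,4}; accept={0,1,3}.

states=5 start=0 accept={0,1,3} delta: 0a->0 0b->1 0c->1 1a->3 1b->2 1c->1 2a->4 2b->2 2c->0 3a->0 3b->0 3c->0 4a->0 4b->0 4c->0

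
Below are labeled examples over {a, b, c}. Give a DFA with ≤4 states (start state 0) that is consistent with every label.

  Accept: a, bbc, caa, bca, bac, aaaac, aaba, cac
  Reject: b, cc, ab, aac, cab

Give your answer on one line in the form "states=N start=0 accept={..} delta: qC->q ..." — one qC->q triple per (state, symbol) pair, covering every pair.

states=4 start=0 accept={1,2,3} delta: 0a->1 0b->0 0c->2 1a->2 1b->0 1c->1 2a->3 2b->0 2c->0 3a->1 3b->0 3c->1

Grow the machine one transition at a time. Run the examples from 0; the earliest place one falls off (shortest prefix, ties alphabetical) gets sent to the lowest-numbered state that keeps every Accept/Reject pair distinguishable — a pair clashes when both reach the same state with identical unread suffix — and to a fresh state only if none does.
a: 0a undefined. 0a->0: no, aaaac/aac meet in 0 with "c" left. Open state 1: 0a->1.
b: 0b undefined. 0b->0: ok.
c: 0c undefined. 0c->0: no, bbc/b meet in 0. 0c->1: no, bac/cc meet in 1 with "c" left. Open state 2: 0c->2.
aa: 1a undefined. 1a->0: no, bbc/aac meet in 2. 1a->1: no, bac/aac meet in 1 with "c" left. 1a->2: ok.
ab: 1b undefined. 1b->0: ok.
ca: 2a undefined. 2a->0: no, bca/b meet in 0. 2a->1: no, aaaac/cc meet in 2 with "c" left. 2a->2: no, aaaac/cc meet in 2 with "c" left. Open state 3: 2a->3.
cc: 2c undefined. 2c->0: ok.
aab: 2b undefined. 2b->0: ok.
bac: 1c undefined. 1c->0: no, bac/b meet in 0. 1c->1: ok.
caa: 3a undefined. 3a->0: no, caa/b meet in 0. 3a->1: ok.
cab: 3b undefined. 3b->0: ok.
cac: 3c undefined. 3c->0: no, cac/b meet in 0. 3c->1: ok.
All examples now run through 4 states with every (state, symbol) defined. Accept strings end in {1,2,3}, Reject strings end in {0}; accept={1,2,3}.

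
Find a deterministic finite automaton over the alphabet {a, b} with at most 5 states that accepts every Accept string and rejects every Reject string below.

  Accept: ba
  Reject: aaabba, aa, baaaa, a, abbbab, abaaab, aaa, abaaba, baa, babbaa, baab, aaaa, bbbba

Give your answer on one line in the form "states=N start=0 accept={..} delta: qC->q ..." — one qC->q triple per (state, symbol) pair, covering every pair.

State merging on the prefix tree: take the shortest (then alphabetical) example prefix whose next move is undefined and point that move at state 0, else 1, else 2, ...; a target is out if some Accept/Reject pair would then sit in one state with the same input left (inseparable). If every existing state is out, open a new one.
a: 0a undefined. 0a->0: ok.
b: 0b undefined. 0b->0: no, ba/aaabba meet in 0. Open state 1: 0b->1.
ba: 1a undefined. 1a->0: no, ba/aa meet in 0. 1a->1: no, ba/baaaa meet in 1. Open state 2: 1a->2.
bb: 1b undefined. 1b->0: ok.
baa: 2a undefined. 2a->0: no, ba/abaaba meet in 2. 2a->1: ok.
bab: 2b undefined. 2b->0: ok.
All examples now run through 3 states with every (state, symbol) defined. Accept strings end in {2}, Reject strings end in {0,1}; accept={2}.

states=3 start=0 accept={2} delta: 0a->0 0b->1 1a->2 1b->0 2a->1 2b->0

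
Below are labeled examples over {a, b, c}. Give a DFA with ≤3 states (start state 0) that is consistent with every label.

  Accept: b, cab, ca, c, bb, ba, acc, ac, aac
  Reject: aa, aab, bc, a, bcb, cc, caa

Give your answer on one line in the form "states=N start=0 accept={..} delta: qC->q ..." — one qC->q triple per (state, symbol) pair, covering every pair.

Fold the examples into a partial DFA from state 0: repeatedly fix the first undefined (state, symbol) met by the shortest-then-alphabetical prefix, trying targets in increasing order and rejecting any under which an Accept and a Reject string meet in one state with the same remainder; add a state when all current targets are rejected. Accepting states are where Accept strings end.
a: 0a undefined. 0a->0: no, b/aab meet in 0 with "b" left. Open state 1: 0a->1.
b: 0b undefined. 0b->0: no, c/bc meet in 0 with "c" left. 0b->1: no, b/a meet in 1. Open state 2: 0b->2.
c: 0c undefined. 0c->0: no, ca/a meet in 1. 0c->1: no, cab/aab meet in 1 with "ab" left. 0c->2: ok.
aa: 1a undefined. 1a->0: no, b/aab meet in 2. 1a->1: ok.
ac: 1c undefined. 1c->0: ok.
ba: 2a undefined. 2a->0: ok.
bb: 2b undefined. 2b->0: ok.
bc: 2c undefined. 2c->0: no, b/bcb meet in 2. 2c->1: ok.
aab: 1b undefined. 1b->0: no, ca/aab meet in 0. 1b->1: ok.
All examples now run through 3 states with every (state, symbol) defined. Accept strings end in {0,2}, Reject strings end in {1}; accept={0,2}.

states=3 start=0 accept={0,2} delta: 0a->1 0b->2 0c->2 1a->1 1b->1 1c->0 2a->0 2b->0 2c->1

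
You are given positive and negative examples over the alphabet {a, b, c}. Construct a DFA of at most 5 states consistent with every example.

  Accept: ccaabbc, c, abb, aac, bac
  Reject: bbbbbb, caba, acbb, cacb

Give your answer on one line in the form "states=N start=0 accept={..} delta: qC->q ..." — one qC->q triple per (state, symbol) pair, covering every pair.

states=3 start=0 accept={1,2} delta: 0a->0 0b->1 0c->1 1a->1 1b->2 1c->2 2a->0 2b->0 2c->1

Grow the machine one transition at a time. Run the examples from 0; the earliest place one falls off (shortest prefix, ties alphabetical) gets sent to the lowest-numbered state that keeps every Accept/Reject pair distinguishable — a pair clashes when both reach the same state with identical unread suffix — and to a fresh state only if none does.
a: 0a undefined. 0a->0: ok.
b: 0b undefined. 0b->0: no, abb/bbbbbb meet in 0. Open state 1: 0b->1.
c: 0c undefined. 0c->0: no, abb/acbb meet in 1 with "b" left. 0c->1: ok.
ba: 1a undefined. 1a->0: no, abb/cacb meet in 1 with "b" left. 1a->1: ok.
bb: 1b undefined. 1b->0: no, c/acbb meet in 1. 1b->1: no, c/bbbbbb meet in 1. Open state 2: 1b->2.
cc: 1c undefined. 1c->0: no, c/cacb meet in 1. 1c->1: no, abb/cacb meet in 2. 1c->2: ok.
bbb: 2b undefined. 2b->0: ok.
cca: 2a undefined. 2a->0: ok.
ccaabbc: 2c undefined. 2c->0: no, ccaabbc/bbbbbb meet in 0. 2c->1: ok.
All examples now run through 3 states with every (state, symbol) defined. Accept strings end in {1,2}, Reject strings end in {0}; accept={1,2}.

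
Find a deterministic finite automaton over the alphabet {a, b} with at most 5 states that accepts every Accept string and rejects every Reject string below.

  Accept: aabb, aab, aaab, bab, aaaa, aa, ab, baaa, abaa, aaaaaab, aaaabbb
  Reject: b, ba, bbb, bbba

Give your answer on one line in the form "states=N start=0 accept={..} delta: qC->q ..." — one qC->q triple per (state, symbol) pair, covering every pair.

State merging on the prefix tree: take the shortest (then alphabetical) example prefix whose next move is undefined and point that move at state 0, else 1, else 2, ...; a target is out if some Accept/Reject pair would then sit in one state with the same input left (inseparable). If every existing state is out, open a new one.
a: 0a undefined. 0a->0: no, aab/b meet in 0 with "b" left. Open state 1: 0a->1.
b: 0b undefined. 0b->0: ok.
aa: 1a undefined. 1a->0: no, aabb/b meet in 0. 1a->1: no, aaaa/ba meet in 1. Open state 2: 1a->2.
ab: 1b undefined. 1b->0: no, bab/b meet in 0. 1b->1: no, bab/ba meet in 1. 1b->2: ok.
aaa: 2a undefined. 2a->0: no, aaab/b meet in 0. 2a->1: no, baaa/ba meet in 1. 2a->2: ok.
aab: 2b undefined. 2b->0: no, aabb/b meet in 0. 2b->1: no, aab/ba meet in 1. 2b->2: ok.
All examples now run through 3 states with every (state, symbol) defined. Accept strings end in {2}, Reject strings end in {0,1}; accept={2}.

states=3 start=0 accept={2} delta: 0a->1 0b->0 1a->2 1b->2 2a->2 2b->2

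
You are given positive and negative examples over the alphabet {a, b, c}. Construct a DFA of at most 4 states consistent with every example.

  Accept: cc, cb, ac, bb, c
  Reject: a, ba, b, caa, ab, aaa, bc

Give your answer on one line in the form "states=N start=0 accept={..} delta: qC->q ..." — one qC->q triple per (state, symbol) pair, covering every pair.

states=3 start=0 accept={2} delta: 0a->0 0b->1 0c->2 1a->0 1b->2 1c->0 2a->0 2b->2 2c->2

Fold the examples into a partial DFA from state 0: repeatedly fix the first undefined (state, symbol) met by the shortest-then-alphabetical prefix, trying targets in increasing order and rejecting any under which an Accept and a Reject string meet in one state with the same remainder; add a state when all current targets are rejected. Accepting states are where Accept strings end.
a: 0a undefined. 0a->0: ok.
b: 0b undefined. 0b->0: no, ac/bc meet in 0 with "c" left. Open state 1: 0b->1.
c: 0c undefined. 0c->0: no, cc/a meet in 0. 0c->1: no, cc/bc meet in 1 with "c" left. Open state 2: 0c->2.
ba: 1a undefined. 1a->0: ok.
bb: 1b undefined. 1b->0: no, bb/a meet in 0. 1b->1: no, bb/b meet in 1. 1b->2: ok.
bc: 1c undefined. 1c->0: ok.
ca: 2a undefined. 2a->0: ok.
cb: 2b undefined. 2b->0: no, cb/a meet in 0. 2b->1: no, cb/b meet in 1. 2b->2: ok.
cc: 2c undefined. 2c->0: no, cc/a meet in 0. 2c->1: no, cc/b meet in 1. 2c->2: ok.
All examples now run through 3 states with every (state, symbol) defined. Accept strings end in {2}, Reject strings end in {0,1}; accept={2}.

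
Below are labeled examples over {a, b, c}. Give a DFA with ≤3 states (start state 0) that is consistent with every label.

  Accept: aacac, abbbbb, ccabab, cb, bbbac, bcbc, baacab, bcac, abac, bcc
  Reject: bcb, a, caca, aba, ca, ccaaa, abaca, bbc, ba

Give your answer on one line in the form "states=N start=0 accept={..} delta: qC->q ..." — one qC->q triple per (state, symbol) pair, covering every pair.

states=3 start=0 accept={1} delta: 0a->0 0b->1 0c->1 1a->0 1b->1 1c->2 2a->0 2b->0 2c->1

Fold the examples into a partial DFA from state 0: repeatedly fix the first undefined (state, symbol) met by the shortest-then-alphabetical prefix, trying targets in increasing order and rejecting any under which an Accept and a Reject string meet in one state with the same remainder; add a state when all current targets are rejected. Accepting states are where Accept strings end.
a: 0a undefined. 0a->0: ok.
b: 0b undefined. 0b->0: no, abbbbb/a meet in 0. Open state 1: 0b->1.
c: 0c undefined. 0c->0: no, aacac/a meet in 0. 0c->1: ok.
ba: 1a undefined. 1a->0: ok.
bb: 1b undefined. 1b->0: no, aacac/bbc meet in 1. 1b->1: ok.
bc: 1c undefined. 1c->0: no, aacac/bcb meet in 1. 1c->1: no, aacac/bcb meet in 1. Open state 2: 1c->2.
bca: 2a undefined. 2a->0: ok.
bcb: 2b undefined. 2b->0: ok.
bcc: 2c undefined. 2c->0: no, bcc/bcb meet in 0. 2c->1: ok.
All examples now run through 3 states with every (state, symbol) defined. Accept strings end in {1}, Reject strings end in {0,2}; accept={1}.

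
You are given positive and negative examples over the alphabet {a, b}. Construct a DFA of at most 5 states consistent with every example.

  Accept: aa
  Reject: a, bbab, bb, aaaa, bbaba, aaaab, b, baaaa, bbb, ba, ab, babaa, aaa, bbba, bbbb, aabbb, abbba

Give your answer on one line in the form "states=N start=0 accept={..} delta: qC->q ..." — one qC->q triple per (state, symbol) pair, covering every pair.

Grow the machine one transition at a time. Run the examples from 0; the earliest place one falls off (shortest prefix, ties alphabetical) gets sent to the lowest-numbered state that keeps every Accept/Reject pair distinguishable — a pair clashes when both reach the same state with identical unread suffix — and to a fresh state only if none does.
a: 0a undefined. 0a->0: no, aa/a meet in 0. Open state 1: 0a->1.
b: 0b undefined. 0b->0: ok.
aa: 1a undefined. 1a->0: no, aa/bb meet in 0. 1a->1: no, aa/a meet in 1. Open state 2: 1a->2.
ab: 1b undefined. 1b->0: no, aa/babaa meet in 2. 1b->1: no, aa/bbaba meet in 2. 1b->2: no, aa/bbab meet in 2. Open state 3: 1b->3.
aaa: 2a undefined. 2a->0: ok.
aab: 2b undefined. 2b->0: ok.
abb: 3b undefined. 3b->0: ok.
baba: 3a undefined. 3a->0: ok.
All examples now run through 4 states with every (state, symbol) defined. Accept strings end in {2}, Reject strings end in {0,1,3}; accept={2}.

states=4 start=0 accept={2} delta: 0a->1 0b->0 1a->2 1b->3 2a->0 2b->0 3a->0 3b->0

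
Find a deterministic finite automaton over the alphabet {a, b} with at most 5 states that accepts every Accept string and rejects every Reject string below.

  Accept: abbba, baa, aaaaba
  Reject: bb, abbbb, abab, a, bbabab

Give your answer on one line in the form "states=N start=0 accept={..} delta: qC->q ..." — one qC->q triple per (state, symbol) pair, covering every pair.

states=2 start=0 accept={1} delta: 0a->0 0b->1 1a->1 1b->0

State merging on the prefix tree: take the shortest (then alphabetical) example prefix whose next move is undefined and point that move at state 0, else 1, else 2, ...; a target is out if some Accept/Reject pair would then sit in one state with the same input left (inseparable). If every existing state is out, open a new one.
a: 0a undefined. 0a->0: ok.
b: 0b undefined. 0b->0: no, abbba/bb meet in 0. Open state 1: 0b->1.
ba: 1a undefined. 1a->0: no, baa/a meet in 0. 1a->1: ok.
bb: 1b undefined. 1b->0: ok.
All examples now run through 2 states with every (state, symbol) defined. Accept strings end in {1}, Reject strings end in {0}; accept={1}.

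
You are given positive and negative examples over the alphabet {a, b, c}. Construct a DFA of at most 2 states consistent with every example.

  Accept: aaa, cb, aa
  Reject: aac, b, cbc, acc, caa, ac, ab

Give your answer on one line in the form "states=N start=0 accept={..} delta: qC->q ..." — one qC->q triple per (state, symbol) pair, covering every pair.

Grow the machine one transition at a time. Run the examples from 0; the earliest place one falls off (shortest prefix, ties alphabetical) gets sent to the lowest-numbered state that keeps every Accept/Reject pair distinguishable — a pair clashes when both reach the same state with identical unread suffix — and to a fresh state only if none does.
a: 0a undefined. 0a->0: ok.
b: 0b undefined. 0b->0: no, aaa/b meet in 0. Open state 1: 0b->1.
c: 0c undefined. 0c->0: no, aaa/aac meet in 0. 0c->1: ok.
ca: 1a undefined. 1a->0: no, aaa/caa meet in 0. 1a->1: ok.
cb: 1b undefined. 1b->0: ok.
acc: 1c undefined. 1c->0: no, aaa/acc meet in 0. 1c->1: ok.
All examples now run through 2 states with every (state, symbol) defined. Accept strings end in {0}, Reject strings end in {1}; accept={0}.

states=2 start=0 accept={0} delta: 0a->0 0b->1 0c->1 1a->1 1b->0 1c->1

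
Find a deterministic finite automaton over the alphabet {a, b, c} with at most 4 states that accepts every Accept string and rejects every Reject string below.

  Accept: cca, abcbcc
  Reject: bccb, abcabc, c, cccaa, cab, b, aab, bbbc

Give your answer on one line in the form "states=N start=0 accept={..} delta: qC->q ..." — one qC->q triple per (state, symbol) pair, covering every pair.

State merging on the prefix tree: take the shortest (then alphabetical) example prefix whose next move is undefined and point that move at state 0, else 1, else 2, ...; a target is out if some Accept/Reject pair would then sit in one state with the same input left (inseparable). If every existing state is out, open a new one.
a: 0a undefined. 0a->0: ok.
b: 0b undefined. 0b->0: ok.
c: 0c undefined. 0c->0: no, cca/bccb meet in 0. Open state 1: 0c->1.
ca: 1a undefined. 1a->0: ok.
cc: 1c undefined. 1c->0: no, cca/bccb meet in 0. 1c->1: no, cca/cccaa meet in 0. Open state 2: 1c->2.
cca: 2a undefined. 2a->0: no, cca/cab meet in 0. 2a->1: no, cca/abcabc meet in 1. 2a->2: ok.
ccc: 2c undefined. 2c->0: ok.
abcb: 1b undefined. 1b->0: ok.
bccb: 2b undefined. 2b->0: ok.
All examples now run through 3 states with every (state, symbol) defined. Accept strings end in {2}, Reject strings end in {0,1}; accept={2}.

states=3 start=0 accept={2} delta: 0a->0 0b->0 0c->1 1a->0 1b->0 1c->2 2a->2 2b->0 2c->0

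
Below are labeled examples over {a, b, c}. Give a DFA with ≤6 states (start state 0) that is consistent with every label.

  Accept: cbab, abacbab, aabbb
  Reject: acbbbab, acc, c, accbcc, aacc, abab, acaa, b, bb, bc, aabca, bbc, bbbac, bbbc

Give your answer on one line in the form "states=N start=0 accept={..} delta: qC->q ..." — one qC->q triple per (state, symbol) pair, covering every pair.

Fold the examples into a partial DFA from state 0: repeatedly fix the first undefined (state, symbol) met by the shortest-then-alphabetical prefix, trying targets in increasing order and rejecting any under which an Accept and a Reject string meet in one state with the same remainder; add a state when all current targets are rejected. Accepting states are where Accept strings end.
a: 0a undefined. 0a->0: ok.
b: 0b undefined. 0b->0: no, aabbb/abab meet in 0. Open state 1: 0b->1.
c: 0c undefined. 0c->0: no, cbab/abab meet in 1 with "ab" left. 0c->1: ok.
bb: 1b undefined. 1b->0: no, cbab/acbbbab meet in 1. 1b->1: no, cbab/acbbbab meet in 1 with "ab" left. Open state 2: 1b->2.
bc: 1c undefined. 1c->0: ok.
aba: 1a undefined. 1a->0: ok.
bbb: 2b undefined. 2b->0: no, aabbb/acc meet in 0. 2b->1: no, cbab/acbbbab meet in 2 with "ab" left. 2b->2: no, cbab/acbbbab meet in 2 with "ab" left. Open state 3: 2b->3.
bbc: 2c undefined. 2c->0: ok.
cba: 2a undefined. 2a->0: no, cbab/c meet in 1. 2a->1: no, cbab/bb meet in 2. 2a->2: ok.
bbba: 3a undefined. 3a->0: ok.
bbbc: 3c undefined. 3c->0: ok.
acbbb: 3b undefined. 3b->0: ok.
All examples now run through 4 states with every (state, symbol) defined. Accept strings end in {3}, Reject strings end in {0,1,2}; accept={3}.

states=4 start=0 accept={3} delta: 0a->0 0b->1 0c->1 1a->0 1b->2 1c->0 2a->2 2b->3 2c->0 3a->0 3b->0 3c->0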